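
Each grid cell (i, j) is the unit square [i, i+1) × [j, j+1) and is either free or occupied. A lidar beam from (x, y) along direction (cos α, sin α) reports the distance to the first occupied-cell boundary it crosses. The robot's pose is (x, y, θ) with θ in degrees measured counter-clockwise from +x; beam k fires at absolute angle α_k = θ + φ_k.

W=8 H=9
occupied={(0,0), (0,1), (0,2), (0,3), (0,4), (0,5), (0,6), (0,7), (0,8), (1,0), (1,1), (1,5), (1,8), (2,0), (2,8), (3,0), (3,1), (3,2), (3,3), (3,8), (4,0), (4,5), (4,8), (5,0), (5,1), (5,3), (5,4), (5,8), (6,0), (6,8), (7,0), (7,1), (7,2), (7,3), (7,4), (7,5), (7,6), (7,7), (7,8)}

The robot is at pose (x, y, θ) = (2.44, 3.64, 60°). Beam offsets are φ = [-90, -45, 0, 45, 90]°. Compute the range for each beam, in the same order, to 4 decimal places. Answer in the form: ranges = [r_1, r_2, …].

beam 1: φ=-90°, α=330°
  direction (0.8660, -0.5000); cell (2,3); t to first gridline: x 0.6466, y 1.2800 (then +1.1547 / +2.0000)
    (3,3) via x @ 0.6466  # hit
  → r_1 = 0.6466
beam 2: φ=-45°, α=15°
  direction (0.9659, 0.2588); cell (2,3); t to first gridline: x 0.5798, y 1.3909 (then +1.0353 / +3.8637)
    (3,3) via x @ 0.5798  # hit
  → r_2 = 0.5798
beam 3: φ=0°, α=60°
  direction (0.5000, 0.8660); cell (2,3); t to first gridline: x 1.1200, y 0.4157 (then +2.0000 / +1.1547)
    (2,4) via y @ 0.4157
    (3,4) via x @ 1.1200
    (3,5) via y @ 1.5704
    (3,6) via y @ 2.7251
    (4,6) via x @ 3.1200
    (4,7) via y @ 3.8798
    (4,8) via y @ 5.0345  # hit
  → r_3 = 5.0345
beam 4: φ=45°, α=105°
  direction (-0.2588, 0.9659); cell (2,3); t to first gridline: x 1.7000, y 0.3727 (then +3.8637 / +1.0353)
    (2,4) via y @ 0.3727
    (2,5) via y @ 1.4080
    (1,5) via x @ 1.7000  # hit
  → r_4 = 1.7000
beam 5: φ=90°, α=150°
  direction (-0.8660, 0.5000); cell (2,3); t to first gridline: x 0.5081, y 0.7200 (then +1.1547 / +2.0000)
    (1,3) via x @ 0.5081
    (1,4) via y @ 0.7200
    (0,4) via x @ 1.6628  # hit
  → r_5 = 1.6628

ranges = [0.6466, 0.5798, 5.0345, 1.7000, 1.6628]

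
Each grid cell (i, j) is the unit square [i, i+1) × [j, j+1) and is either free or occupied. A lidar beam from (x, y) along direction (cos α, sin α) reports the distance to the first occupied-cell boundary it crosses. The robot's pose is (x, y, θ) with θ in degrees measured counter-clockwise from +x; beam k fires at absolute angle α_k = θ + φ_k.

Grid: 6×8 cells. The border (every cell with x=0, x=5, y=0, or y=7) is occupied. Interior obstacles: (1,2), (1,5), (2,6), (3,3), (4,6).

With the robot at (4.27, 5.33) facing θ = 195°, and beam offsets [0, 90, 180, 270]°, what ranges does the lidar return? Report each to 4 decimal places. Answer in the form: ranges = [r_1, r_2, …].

beam 1: φ=0°, α=195°
  dir = (cos 195°, sin 195°) = (-0.9659, -0.2588); from cell (4,5)
  next x-line at t=0.2795, next y-line at t=1.2750; Δt_x=1.0353, Δt_y=3.8637
    x: enter (3,5) at t=0.2795
    y: enter (3,4) at t=1.2750
    x: enter (2,4) at t=1.3148
    x: enter (1,4) at t=2.3501
    x: enter (0,4) at t=3.3854 ← occupied
  → r_1 = 3.3854
beam 2: φ=90°, α=285°
  dir = (cos 285°, sin 285°) = (0.2588, -0.9659); from cell (4,5)
  next x-line at t=2.8205, next y-line at t=0.3416; Δt_x=3.8637, Δt_y=1.0353
    y: enter (4,4) at t=0.3416
    y: enter (4,3) at t=1.3769
    y: enter (4,2) at t=2.4122
    x: enter (5,2) at t=2.8205 ← occupied
  → r_2 = 2.8205
beam 3: φ=180°, α=15°
  dir = (cos 15°, sin 15°) = (0.9659, 0.2588); from cell (4,5)
  next x-line at t=0.7558, next y-line at t=2.5887; Δt_x=1.0353, Δt_y=3.8637
    x: enter (5,5) at t=0.7558 ← occupied
  → r_3 = 0.7558
beam 4: φ=270°, α=105°
  dir = (cos 105°, sin 105°) = (-0.2588, 0.9659); from cell (4,5)
  next x-line at t=1.0432, next y-line at t=0.6936; Δt_x=3.8637, Δt_y=1.0353
    y: enter (4,6) at t=0.6936 ← occupied
  → r_4 = 0.6936

ranges = [3.3854, 2.8205, 0.7558, 0.6936]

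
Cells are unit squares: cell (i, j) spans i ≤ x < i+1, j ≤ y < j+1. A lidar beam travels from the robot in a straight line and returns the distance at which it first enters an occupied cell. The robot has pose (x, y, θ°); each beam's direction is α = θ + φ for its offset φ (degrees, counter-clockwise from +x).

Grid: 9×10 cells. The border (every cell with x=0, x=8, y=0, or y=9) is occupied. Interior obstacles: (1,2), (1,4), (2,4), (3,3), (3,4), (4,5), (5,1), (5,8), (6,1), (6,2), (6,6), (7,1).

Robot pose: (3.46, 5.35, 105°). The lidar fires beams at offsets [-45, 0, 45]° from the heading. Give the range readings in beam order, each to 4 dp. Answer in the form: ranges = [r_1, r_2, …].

beam 1: φ=-45°, α=60°
  d=(0.5000,0.8660)  start (3,5)  tX=1.0800 tY=0.7506  stride 1/|dx|=2.0000 1/|dy|=1.1547
    cross y-line → (3,6), t=0.7506
    cross x-line → (4,6), t=1.0800
    cross y-line → (4,7), t=1.9053
    cross y-line → (4,8), t=3.0600
    cross x-line → (5,8), t=3.0800 (wall)
  → r_1 = 3.0800
beam 2: φ=0°, α=105°
  d=(-0.2588,0.9659)  start (3,5)  tX=1.7773 tY=0.6729  stride 1/|dx|=3.8637 1/|dy|=1.0353
    cross y-line → (3,6), t=0.6729
    cross y-line → (3,7), t=1.7082
    cross x-line → (2,7), t=1.7773
    cross y-line → (2,8), t=2.7435
    cross y-line → (2,9), t=3.7788 (wall)
  → r_2 = 3.7788
beam 3: φ=45°, α=150°
  d=(-0.8660,0.5000)  start (3,5)  tX=0.5312 tY=1.3000  stride 1/|dx|=1.1547 1/|dy|=2.0000
    cross x-line → (2,5), t=0.5312
    cross y-line → (2,6), t=1.3000
    cross x-line → (1,6), t=1.6859
    cross x-line → (0,6), t=2.8406 (wall)
  → r_3 = 2.8406

ranges = [3.0800, 3.7788, 2.8406]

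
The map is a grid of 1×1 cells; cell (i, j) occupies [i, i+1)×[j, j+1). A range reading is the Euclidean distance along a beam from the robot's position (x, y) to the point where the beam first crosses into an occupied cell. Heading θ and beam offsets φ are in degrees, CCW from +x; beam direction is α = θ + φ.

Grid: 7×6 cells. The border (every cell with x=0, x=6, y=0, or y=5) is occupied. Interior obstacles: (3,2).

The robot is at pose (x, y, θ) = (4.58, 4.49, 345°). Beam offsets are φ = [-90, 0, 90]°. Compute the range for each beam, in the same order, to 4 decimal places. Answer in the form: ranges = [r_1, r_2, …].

ranges = [2.2409, 1.4701, 0.5280]

beam 1: φ=-90°, α=255°
  direction (-0.2588, -0.9659); cell (4,4); t to first gridline: x 2.2409, y 0.5073 (then +3.8637 / +1.0353)
    (4,3) via y @ 0.5073
    (4,2) via y @ 1.5426
    (3,2) via x @ 2.2409  # hit
  → r_1 = 2.2409
beam 2: φ=0°, α=345°
  direction (0.9659, -0.2588); cell (4,4); t to first gridline: x 0.4348, y 1.8932 (then +1.0353 / +3.8637)
    (5,4) via x @ 0.4348
    (6,4) via x @ 1.4701  # hit
  → r_2 = 1.4701
beam 3: φ=90°, α=75°
  direction (0.2588, 0.9659); cell (4,4); t to first gridline: x 1.6228, y 0.5280 (then +3.8637 / +1.0353)
    (4,5) via y @ 0.5280  # hit
  → r_3 = 0.5280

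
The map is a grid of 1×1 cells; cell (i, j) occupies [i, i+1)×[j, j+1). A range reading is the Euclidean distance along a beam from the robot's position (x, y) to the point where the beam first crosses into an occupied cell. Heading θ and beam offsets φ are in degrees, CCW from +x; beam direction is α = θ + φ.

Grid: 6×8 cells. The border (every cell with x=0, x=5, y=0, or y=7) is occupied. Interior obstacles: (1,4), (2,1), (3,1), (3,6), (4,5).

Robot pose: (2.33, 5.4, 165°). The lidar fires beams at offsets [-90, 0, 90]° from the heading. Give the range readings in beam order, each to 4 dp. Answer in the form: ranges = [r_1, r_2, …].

beam 1: φ=-90°, α=75°
  d=(0.2588,0.9659)  start (2,5)  tX=2.5887 tY=0.6212  stride 1/|dx|=3.8637 1/|dy|=1.0353
    cross y-line → (2,6), t=0.6212
    cross y-line → (2,7), t=1.6564 (wall)
  → r_1 = 1.6564
beam 2: φ=0°, α=165°
  d=(-0.9659,0.2588)  start (2,5)  tX=0.3416 tY=2.3182  stride 1/|dx|=1.0353 1/|dy|=3.8637
    cross x-line → (1,5), t=0.3416
    cross x-line → (0,5), t=1.3769 (wall)
  → r_2 = 1.3769
beam 3: φ=90°, α=255°
  d=(-0.2588,-0.9659)  start (2,5)  tX=1.2750 tY=0.4141  stride 1/|dx|=3.8637 1/|dy|=1.0353
    cross y-line → (2,4), t=0.4141
    cross x-line → (1,4), t=1.2750 (wall)
  → r_3 = 1.2750

ranges = [1.6564, 1.3769, 1.2750]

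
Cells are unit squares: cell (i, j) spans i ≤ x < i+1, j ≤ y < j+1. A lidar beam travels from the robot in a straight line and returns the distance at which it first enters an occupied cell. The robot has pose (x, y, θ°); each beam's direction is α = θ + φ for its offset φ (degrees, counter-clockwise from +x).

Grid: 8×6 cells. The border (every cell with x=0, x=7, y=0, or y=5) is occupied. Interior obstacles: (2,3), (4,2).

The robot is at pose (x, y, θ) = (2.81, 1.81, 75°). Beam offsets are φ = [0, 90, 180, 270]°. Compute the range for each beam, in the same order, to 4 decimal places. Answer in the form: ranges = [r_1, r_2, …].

beam 1: φ=0°, α=75°
  direction (0.2588, 0.9659); cell (2,1); t to first gridline: x 0.7341, y 0.1967 (then +3.8637 / +1.0353)
    (2,2) via y @ 0.1967
    (3,2) via x @ 0.7341
    (3,3) via y @ 1.2320
    (3,4) via y @ 2.2673
    (3,5) via y @ 3.3025  # hit
  → r_1 = 3.3025
beam 2: φ=90°, α=165°
  direction (-0.9659, 0.2588); cell (2,1); t to first gridline: x 0.8386, y 0.7341 (then +1.0353 / +3.8637)
    (2,2) via y @ 0.7341
    (1,2) via x @ 0.8386
    (0,2) via x @ 1.8738  # hit
  → r_2 = 1.8738
beam 3: φ=180°, α=255°
  direction (-0.2588, -0.9659); cell (2,1); t to first gridline: x 3.1296, y 0.8386 (then +3.8637 / +1.0353)
    (2,0) via y @ 0.8386  # hit
  → r_3 = 0.8386
beam 4: φ=270°, α=345°
  direction (0.9659, -0.2588); cell (2,1); t to first gridline: x 0.1967, y 3.1296 (then +1.0353 / +3.8637)
    (3,1) via x @ 0.1967
    (4,1) via x @ 1.2320
    (5,1) via x @ 2.2673
    (5,0) via y @ 3.1296  # hit
  → r_4 = 3.1296

ranges = [3.3025, 1.8738, 0.8386, 3.1296]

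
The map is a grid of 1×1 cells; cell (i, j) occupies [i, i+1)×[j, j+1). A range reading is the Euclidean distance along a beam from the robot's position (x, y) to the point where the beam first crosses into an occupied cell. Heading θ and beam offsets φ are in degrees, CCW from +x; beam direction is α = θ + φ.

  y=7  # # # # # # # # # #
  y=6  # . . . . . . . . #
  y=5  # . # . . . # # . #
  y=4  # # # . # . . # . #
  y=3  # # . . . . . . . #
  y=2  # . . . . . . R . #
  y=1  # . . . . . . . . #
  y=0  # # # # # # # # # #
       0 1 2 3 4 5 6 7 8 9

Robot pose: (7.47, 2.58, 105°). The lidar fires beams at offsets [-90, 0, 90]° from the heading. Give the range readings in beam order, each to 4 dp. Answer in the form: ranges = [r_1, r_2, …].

ranges = [1.5840, 1.4701, 6.1047]

beam 1: φ=-90°, α=15°
  cosα=0.9659 sinα=0.2588 | (7,2) | tMaxX 0.5487 tMaxY 1.6228 | tΔX 1.0353 tΔY 3.8637
    t=0.5487 [x] (8,2)
    t=1.5840 [x] (9,2) — stop
  → r_1 = 1.5840
beam 2: φ=0°, α=105°
  cosα=-0.2588 sinα=0.9659 | (7,2) | tMaxX 1.8159 tMaxY 0.4348 | tΔX 3.8637 tΔY 1.0353
    t=0.4348 [y] (7,3)
    t=1.4701 [y] (7,4) — stop
  → r_2 = 1.4701
beam 3: φ=90°, α=195°
  cosα=-0.9659 sinα=-0.2588 | (7,2) | tMaxX 0.4866 tMaxY 2.2409 | tΔX 1.0353 tΔY 3.8637
    t=0.4866 [x] (6,2)
    t=1.5219 [x] (5,2)
    t=2.2409 [y] (5,1)
    t=2.5571 [x] (4,1)
    t=3.5924 [x] (3,1)
    t=4.6277 [x] (2,1)
    t=5.6630 [x] (1,1)
    t=6.1047 [y] (1,0) — stop
  → r_3 = 6.1047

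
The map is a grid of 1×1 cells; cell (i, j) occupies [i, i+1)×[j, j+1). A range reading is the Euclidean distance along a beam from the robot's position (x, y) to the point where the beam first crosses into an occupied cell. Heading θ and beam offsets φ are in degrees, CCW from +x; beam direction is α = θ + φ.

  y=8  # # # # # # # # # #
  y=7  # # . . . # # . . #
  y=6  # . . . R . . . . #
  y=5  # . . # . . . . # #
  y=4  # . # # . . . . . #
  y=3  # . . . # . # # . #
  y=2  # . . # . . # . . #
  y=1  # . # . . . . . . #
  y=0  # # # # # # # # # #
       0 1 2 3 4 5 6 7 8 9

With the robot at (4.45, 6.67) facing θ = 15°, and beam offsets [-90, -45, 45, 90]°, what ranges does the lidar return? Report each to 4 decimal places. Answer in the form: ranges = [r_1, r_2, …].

beam 1: φ=-90°, α=285°
  dir = (cos 285°, sin 285°) = (0.2588, -0.9659); from cell (4,6)
  next x-line at t=2.1250, next y-line at t=0.6936; Δt_x=3.8637, Δt_y=1.0353
    y: enter (4,5) at t=0.6936
    y: enter (4,4) at t=1.7289
    x: enter (5,4) at t=2.1250
    y: enter (5,3) at t=2.7642
    y: enter (5,2) at t=3.7995
    y: enter (5,1) at t=4.8347
    y: enter (5,0) at t=5.8700 ← occupied
  → r_1 = 5.8700
beam 2: φ=-45°, α=330°
  dir = (cos 330°, sin 330°) = (0.8660, -0.5000); from cell (4,6)
  next x-line at t=0.6351, next y-line at t=1.3400; Δt_x=1.1547, Δt_y=2.0000
    x: enter (5,6) at t=0.6351
    y: enter (5,5) at t=1.3400
    x: enter (6,5) at t=1.7898
    x: enter (7,5) at t=2.9445
    y: enter (7,4) at t=3.3400
    x: enter (8,4) at t=4.0992
    x: enter (9,4) at t=5.2539 ← occupied
  → r_2 = 5.2539
beam 3: φ=45°, α=60°
  dir = (cos 60°, sin 60°) = (0.5000, 0.8660); from cell (4,6)
  next x-line at t=1.1000, next y-line at t=0.3811; Δt_x=2.0000, Δt_y=1.1547
    y: enter (4,7) at t=0.3811
    x: enter (5,7) at t=1.1000 ← occupied
  → r_3 = 1.1000
beam 4: φ=90°, α=105°
  dir = (cos 105°, sin 105°) = (-0.2588, 0.9659); from cell (4,6)
  next x-line at t=1.7387, next y-line at t=0.3416; Δt_x=3.8637, Δt_y=1.0353
    y: enter (4,7) at t=0.3416
    y: enter (4,8) at t=1.3769 ← occupied
  → r_4 = 1.3769

ranges = [5.8700, 5.2539, 1.1000, 1.3769]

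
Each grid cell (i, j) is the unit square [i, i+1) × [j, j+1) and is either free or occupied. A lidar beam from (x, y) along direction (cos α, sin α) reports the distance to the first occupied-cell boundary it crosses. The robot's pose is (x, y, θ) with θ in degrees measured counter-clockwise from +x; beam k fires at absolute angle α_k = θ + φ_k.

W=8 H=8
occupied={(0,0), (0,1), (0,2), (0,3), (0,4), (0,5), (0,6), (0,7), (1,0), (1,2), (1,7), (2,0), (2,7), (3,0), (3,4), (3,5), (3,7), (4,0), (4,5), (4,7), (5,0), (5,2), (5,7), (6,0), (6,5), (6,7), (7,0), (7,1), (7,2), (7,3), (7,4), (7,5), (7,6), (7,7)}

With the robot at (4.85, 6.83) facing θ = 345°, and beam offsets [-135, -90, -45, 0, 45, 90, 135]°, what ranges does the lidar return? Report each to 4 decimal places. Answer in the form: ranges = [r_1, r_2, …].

beam 1: φ=-135°, α=210°
  cosα=-0.8660 sinα=-0.5000 | (4,6) | tMaxX 0.9815 tMaxY 1.6600 | tΔX 1.1547 tΔY 2.0000
    t=0.9815 [x] (3,6)
    t=1.6600 [y] (3,5) — stop
  → r_1 = 1.6600
beam 2: φ=-90°, α=255°
  cosα=-0.2588 sinα=-0.9659 | (4,6) | tMaxX 3.2841 tMaxY 0.8593 | tΔX 3.8637 tΔY 1.0353
    t=0.8593 [y] (4,5) — stop
  → r_2 = 0.8593
beam 3: φ=-45°, α=300°
  cosα=0.5000 sinα=-0.8660 | (4,6) | tMaxX 0.3000 tMaxY 0.9584 | tΔX 2.0000 tΔY 1.1547
    t=0.3000 [x] (5,6)
    t=0.9584 [y] (5,5)
    t=2.1131 [y] (5,4)
    t=2.3000 [x] (6,4)
    t=3.2678 [y] (6,3)
    t=4.3000 [x] (7,3) — stop
  → r_3 = 4.3000
beam 4: φ=0°, α=345°
  cosα=0.9659 sinα=-0.2588 | (4,6) | tMaxX 0.1553 tMaxY 3.2069 | tΔX 1.0353 tΔY 3.8637
    t=0.1553 [x] (5,6)
    t=1.1906 [x] (6,6)
    t=2.2258 [x] (7,6) — stop
  → r_4 = 2.2258
beam 5: φ=45°, α=30°
  cosα=0.8660 sinα=0.5000 | (4,6) | tMaxX 0.1732 tMaxY 0.3400 | tΔX 1.1547 tΔY 2.0000
    t=0.1732 [x] (5,6)
    t=0.3400 [y] (5,7) — stop
  → r_5 = 0.3400
beam 6: φ=90°, α=75°
  cosα=0.2588 sinα=0.9659 | (4,6) | tMaxX 0.5796 tMaxY 0.1760 | tΔX 3.8637 tΔY 1.0353
    t=0.1760 [y] (4,7) — stop
  → r_6 = 0.1760
beam 7: φ=135°, α=120°
  cosα=-0.5000 sinα=0.8660 | (4,6) | tMaxX 1.7000 tMaxY 0.1963 | tΔX 2.0000 tΔY 1.1547
    t=0.1963 [y] (4,7) — stop
  → r_7 = 0.1963

ranges = [1.6600, 0.8593, 4.3000, 2.2258, 0.3400, 0.1760, 0.1963]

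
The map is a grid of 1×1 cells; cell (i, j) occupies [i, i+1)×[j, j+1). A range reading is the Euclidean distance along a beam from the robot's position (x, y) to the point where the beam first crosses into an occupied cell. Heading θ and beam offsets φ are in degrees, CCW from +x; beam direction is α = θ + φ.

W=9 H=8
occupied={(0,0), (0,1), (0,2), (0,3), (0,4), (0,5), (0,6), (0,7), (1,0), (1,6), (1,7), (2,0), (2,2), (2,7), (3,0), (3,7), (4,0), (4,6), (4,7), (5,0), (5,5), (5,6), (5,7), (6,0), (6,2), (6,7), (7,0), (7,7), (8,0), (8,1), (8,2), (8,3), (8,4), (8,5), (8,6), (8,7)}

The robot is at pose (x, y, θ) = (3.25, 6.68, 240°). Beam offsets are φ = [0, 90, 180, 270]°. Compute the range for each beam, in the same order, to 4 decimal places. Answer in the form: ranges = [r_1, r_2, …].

ranges = [4.5000, 0.8660, 0.3695, 0.6400]

beam 1: φ=0°, α=240°
  d=(-0.5000,-0.8660)  start (3,6)  tX=0.5000 tY=0.7852  stride 1/|dx|=2.0000 1/|dy|=1.1547
    cross x-line → (2,6), t=0.5000
    cross y-line → (2,5), t=0.7852
    cross y-line → (2,4), t=1.9399
    cross x-line → (1,4), t=2.5000
    cross y-line → (1,3), t=3.0946
    cross y-line → (1,2), t=4.2493
    cross x-line → (0,2), t=4.5000 (wall)
  → r_1 = 4.5000
beam 2: φ=90°, α=330°
  d=(0.8660,-0.5000)  start (3,6)  tX=0.8660 tY=1.3600  stride 1/|dx|=1.1547 1/|dy|=2.0000
    cross x-line → (4,6), t=0.8660 (wall)
  → r_2 = 0.8660
beam 3: φ=180°, α=60°
  d=(0.5000,0.8660)  start (3,6)  tX=1.5000 tY=0.3695  stride 1/|dx|=2.0000 1/|dy|=1.1547
    cross y-line → (3,7), t=0.3695 (wall)
  → r_3 = 0.3695
beam 4: φ=270°, α=150°
  d=(-0.8660,0.5000)  start (3,6)  tX=0.2887 tY=0.6400  stride 1/|dx|=1.1547 1/|dy|=2.0000
    cross x-line → (2,6), t=0.2887
    cross y-line → (2,7), t=0.6400 (wall)
  → r_4 = 0.6400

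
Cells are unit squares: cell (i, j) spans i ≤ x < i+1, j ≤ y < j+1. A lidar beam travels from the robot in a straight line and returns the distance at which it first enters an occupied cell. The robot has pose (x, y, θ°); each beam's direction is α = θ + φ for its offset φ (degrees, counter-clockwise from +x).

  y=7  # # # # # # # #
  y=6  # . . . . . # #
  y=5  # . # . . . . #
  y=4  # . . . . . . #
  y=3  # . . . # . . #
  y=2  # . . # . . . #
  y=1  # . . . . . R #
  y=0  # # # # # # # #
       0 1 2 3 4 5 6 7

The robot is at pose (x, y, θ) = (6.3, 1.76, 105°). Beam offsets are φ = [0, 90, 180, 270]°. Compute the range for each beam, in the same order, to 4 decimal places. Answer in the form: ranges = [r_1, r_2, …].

beam 1: φ=0°, α=105°
  direction (-0.2588, 0.9659); cell (6,1); t to first gridline: x 1.1591, y 0.2485 (then +3.8637 / +1.0353)
    (6,2) via y @ 0.2485
    (5,2) via x @ 1.1591
    (5,3) via y @ 1.2837
    (5,4) via y @ 2.3190
    (5,5) via y @ 3.3543
    (5,6) via y @ 4.3896
    (4,6) via x @ 5.0228
    (4,7) via y @ 5.4248  # hit
  → r_1 = 5.4248
beam 2: φ=90°, α=195°
  direction (-0.9659, -0.2588); cell (6,1); t to first gridline: x 0.3106, y 2.9364 (then +1.0353 / +3.8637)
    (5,1) via x @ 0.3106
    (4,1) via x @ 1.3459
    (3,1) via x @ 2.3811
    (3,0) via y @ 2.9364  # hit
  → r_2 = 2.9364
beam 3: φ=180°, α=285°
  direction (0.2588, -0.9659); cell (6,1); t to first gridline: x 2.7046, y 0.7868 (then +3.8637 / +1.0353)
    (6,0) via y @ 0.7868  # hit
  → r_3 = 0.7868
beam 4: φ=270°, α=15°
  direction (0.9659, 0.2588); cell (6,1); t to first gridline: x 0.7247, y 0.9273 (then +1.0353 / +3.8637)
    (7,1) via x @ 0.7247  # hit
  → r_4 = 0.7247

ranges = [5.4248, 2.9364, 0.7868, 0.7247]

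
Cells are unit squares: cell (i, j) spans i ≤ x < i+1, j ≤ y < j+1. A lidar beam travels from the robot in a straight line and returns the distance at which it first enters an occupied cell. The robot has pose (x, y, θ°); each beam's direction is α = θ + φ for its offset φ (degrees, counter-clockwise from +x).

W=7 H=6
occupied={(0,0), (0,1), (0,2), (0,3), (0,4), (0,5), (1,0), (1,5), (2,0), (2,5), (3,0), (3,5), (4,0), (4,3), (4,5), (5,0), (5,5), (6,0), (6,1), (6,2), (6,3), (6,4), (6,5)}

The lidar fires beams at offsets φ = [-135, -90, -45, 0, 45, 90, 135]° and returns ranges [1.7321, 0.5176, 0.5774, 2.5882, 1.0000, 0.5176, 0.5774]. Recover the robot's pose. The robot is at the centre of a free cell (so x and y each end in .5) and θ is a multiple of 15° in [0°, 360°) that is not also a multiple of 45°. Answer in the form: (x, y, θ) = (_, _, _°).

Enumerate (i+0.5, j+0.5, θ) over the 19 free cells and 16 admissible headings. For each, cast all 7 beams and compare to the given ranges.
  (4.5, 1.5, 195°): beam 1 = 3.0000 ≠ 1.7321 ✗
  (3.5, 4.5, 210°): beam 1 = 0.5176 ≠ 1.7321 ✗
  (1.5, 2.5, 300°): beam 1 = 0.5176 ≠ 1.7321 ✗
  …
  (5.5, 3.5, 255°): r_1=1.7321, r_2=0.5176, r_3=0.5774, r_4=2.5882, r_5=1.0000, r_6=0.5176, r_7=0.5774 — all match ✓
No second candidate reproduces the full scan.

(x, y, θ) = (5.5, 3.5, 255°)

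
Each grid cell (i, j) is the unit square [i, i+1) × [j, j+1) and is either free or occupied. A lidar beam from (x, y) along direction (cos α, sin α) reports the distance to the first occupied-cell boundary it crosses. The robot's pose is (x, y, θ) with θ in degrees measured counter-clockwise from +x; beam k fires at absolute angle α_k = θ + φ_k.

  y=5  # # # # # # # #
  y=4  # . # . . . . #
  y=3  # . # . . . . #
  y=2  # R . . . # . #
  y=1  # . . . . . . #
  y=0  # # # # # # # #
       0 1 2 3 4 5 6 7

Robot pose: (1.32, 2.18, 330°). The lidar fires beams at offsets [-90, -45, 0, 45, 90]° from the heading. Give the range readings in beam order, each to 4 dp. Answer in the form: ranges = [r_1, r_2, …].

beam 1: φ=-90°, α=240°
  cosα=-0.5000 sinα=-0.8660 | (1,2) | tMaxX 0.6400 tMaxY 0.2078 | tΔX 2.0000 tΔY 1.1547
    t=0.2078 [y] (1,1)
    t=0.6400 [x] (0,1) — stop
  → r_1 = 0.6400
beam 2: φ=-45°, α=285°
  cosα=0.2588 sinα=-0.9659 | (1,2) | tMaxX 2.6273 tMaxY 0.1863 | tΔX 3.8637 tΔY 1.0353
    t=0.1863 [y] (1,1)
    t=1.2216 [y] (1,0) — stop
  → r_2 = 1.2216
beam 3: φ=0°, α=330°
  cosα=0.8660 sinα=-0.5000 | (1,2) | tMaxX 0.7852 tMaxY 0.3600 | tΔX 1.1547 tΔY 2.0000
    t=0.3600 [y] (1,1)
    t=0.7852 [x] (2,1)
    t=1.9399 [x] (3,1)
    t=2.3600 [y] (3,0) — stop
  → r_3 = 2.3600
beam 4: φ=45°, α=15°
  cosα=0.9659 sinα=0.2588 | (1,2) | tMaxX 0.7040 tMaxY 3.1682 | tΔX 1.0353 tΔY 3.8637
    t=0.7040 [x] (2,2)
    t=1.7393 [x] (3,2)
    t=2.7745 [x] (4,2)
    t=3.1682 [y] (4,3)
    t=3.8098 [x] (5,3)
    t=4.8451 [x] (6,3)
    t=5.8804 [x] (7,3) — stop
  → r_4 = 5.8804
beam 5: φ=90°, α=60°
  cosα=0.5000 sinα=0.8660 | (1,2) | tMaxX 1.3600 tMaxY 0.9469 | tΔX 2.0000 tΔY 1.1547
    t=0.9469 [y] (1,3)
    t=1.3600 [x] (2,3) — stop
  → r_5 = 1.3600

ranges = [0.6400, 1.2216, 2.3600, 5.8804, 1.3600]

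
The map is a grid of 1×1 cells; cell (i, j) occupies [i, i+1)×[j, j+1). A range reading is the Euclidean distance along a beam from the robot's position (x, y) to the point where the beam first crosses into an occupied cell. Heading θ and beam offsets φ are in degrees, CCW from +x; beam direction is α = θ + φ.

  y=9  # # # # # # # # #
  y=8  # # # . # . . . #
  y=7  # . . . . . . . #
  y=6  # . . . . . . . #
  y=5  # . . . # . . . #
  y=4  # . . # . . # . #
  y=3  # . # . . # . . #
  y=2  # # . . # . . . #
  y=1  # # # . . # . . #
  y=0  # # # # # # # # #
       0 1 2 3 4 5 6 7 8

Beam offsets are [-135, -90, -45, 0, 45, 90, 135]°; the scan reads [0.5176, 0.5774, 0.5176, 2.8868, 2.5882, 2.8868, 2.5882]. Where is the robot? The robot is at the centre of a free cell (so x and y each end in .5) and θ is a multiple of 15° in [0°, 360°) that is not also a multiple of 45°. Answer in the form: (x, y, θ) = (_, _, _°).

(x, y, θ) = (3.5, 5.5, 60°)

The pose lattice has 43·16 = 688 candidates. Test each by forward raycasting.
  (7.5, 1.5, 300°): beam 1 = 1.5529 ≠ 0.5176 ✗
  (7.5, 7.5, 195°): beam 1 = 1.0000 ≠ 0.5176 ✗
  (5.5, 5.5, 345°): beam 1 = 0.5774 ≠ 0.5176 ✗
  (1.5, 6.5, 105°): beam 1 = 2.8868 ≠ 0.5176 ✗
  …
  (3.5, 5.5, 60°): r_1=0.5176, r_2=0.5774, r_3=0.5176, r_4=2.8868, r_5=2.5882, r_6=2.8868, r_7=2.5882 — all match ✓
No second candidate reproduces the full scan.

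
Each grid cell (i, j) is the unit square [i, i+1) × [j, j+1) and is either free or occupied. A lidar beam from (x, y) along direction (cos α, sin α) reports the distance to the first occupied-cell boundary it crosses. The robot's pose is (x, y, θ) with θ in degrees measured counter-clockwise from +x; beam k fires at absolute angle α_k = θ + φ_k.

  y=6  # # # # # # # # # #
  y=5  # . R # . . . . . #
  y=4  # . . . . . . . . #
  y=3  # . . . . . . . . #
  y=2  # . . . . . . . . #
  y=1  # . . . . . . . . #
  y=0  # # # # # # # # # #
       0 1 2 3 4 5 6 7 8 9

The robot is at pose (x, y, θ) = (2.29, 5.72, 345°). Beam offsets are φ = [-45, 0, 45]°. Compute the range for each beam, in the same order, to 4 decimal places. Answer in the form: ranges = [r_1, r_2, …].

beam 1: φ=-45°, α=300°
  d=(0.5000,-0.8660)  start (2,5)  tX=1.4200 tY=0.8314  stride 1/|dx|=2.0000 1/|dy|=1.1547
    cross y-line → (2,4), t=0.8314
    cross x-line → (3,4), t=1.4200
    cross y-line → (3,3), t=1.9861
    cross y-line → (3,2), t=3.1408
    cross x-line → (4,2), t=3.4200
    cross y-line → (4,1), t=4.2955
    cross x-line → (5,1), t=5.4200
    cross y-line → (5,0), t=5.4502 (wall)
  → r_1 = 5.4502
beam 2: φ=0°, α=345°
  d=(0.9659,-0.2588)  start (2,5)  tX=0.7350 tY=2.7819  stride 1/|dx|=1.0353 1/|dy|=3.8637
    cross x-line → (3,5), t=0.7350 (wall)
  → r_2 = 0.7350
beam 3: φ=45°, α=30°
  d=(0.8660,0.5000)  start (2,5)  tX=0.8198 tY=0.5600  stride 1/|dx|=1.1547 1/|dy|=2.0000
    cross y-line → (2,6), t=0.5600 (wall)
  → r_3 = 0.5600

ranges = [5.4502, 0.7350, 0.5600]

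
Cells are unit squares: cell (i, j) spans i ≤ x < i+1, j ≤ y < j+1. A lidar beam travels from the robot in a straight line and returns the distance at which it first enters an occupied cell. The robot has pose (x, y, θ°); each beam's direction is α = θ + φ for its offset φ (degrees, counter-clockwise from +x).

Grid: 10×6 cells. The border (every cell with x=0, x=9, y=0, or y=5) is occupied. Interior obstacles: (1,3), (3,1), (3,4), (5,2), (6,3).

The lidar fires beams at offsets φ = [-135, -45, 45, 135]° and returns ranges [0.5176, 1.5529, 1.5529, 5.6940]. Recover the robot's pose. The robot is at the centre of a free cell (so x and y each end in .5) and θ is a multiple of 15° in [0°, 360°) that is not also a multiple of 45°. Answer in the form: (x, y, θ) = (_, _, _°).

Candidates: 27 free-cell centres × 16 headings = 432 poses. Raycast each; keep the one whose scan matches to 4 dp.
  (6.5, 2.5, 330°): beam 3 = 2.5882 ≠ 1.5529 ✗
  (1.5, 1.5, 165°): beam 1 = 7.0000 ≠ 0.5176 ✗
  (7.5, 1.5, 300°): beam 1 = 1.9319 ≠ 0.5176 ✗
  (3.5, 3.5, 285°): beam 1 = 2.8868 ≠ 0.5176 ✗
  …
  (3.5, 3.5, 240°): r_1=0.5176, r_2=1.5529, r_3=1.5529, r_4=5.6940 — all match ✓
No second candidate reproduces the full scan.

(x, y, θ) = (3.5, 3.5, 240°)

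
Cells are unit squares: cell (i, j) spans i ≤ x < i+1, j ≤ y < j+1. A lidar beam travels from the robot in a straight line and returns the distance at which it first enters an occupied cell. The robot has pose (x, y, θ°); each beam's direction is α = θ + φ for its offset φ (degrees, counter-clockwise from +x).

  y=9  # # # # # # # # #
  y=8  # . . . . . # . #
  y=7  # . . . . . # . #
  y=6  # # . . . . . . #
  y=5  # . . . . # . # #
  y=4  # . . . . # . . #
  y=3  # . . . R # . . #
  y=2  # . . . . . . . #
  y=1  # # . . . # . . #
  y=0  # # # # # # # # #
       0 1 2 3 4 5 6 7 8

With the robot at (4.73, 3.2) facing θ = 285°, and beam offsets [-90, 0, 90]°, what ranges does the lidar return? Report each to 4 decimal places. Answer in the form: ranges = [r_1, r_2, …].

beam 1: φ=-90°, α=195°
  dir = (cos 195°, sin 195°) = (-0.9659, -0.2588); from cell (4,3)
  next x-line at t=0.7558, next y-line at t=0.7727; Δt_x=1.0353, Δt_y=3.8637
    x: enter (3,3) at t=0.7558
    y: enter (3,2) at t=0.7727
    x: enter (2,2) at t=1.7910
    x: enter (1,2) at t=2.8263
    x: enter (0,2) at t=3.8616 ← occupied
  → r_1 = 3.8616
beam 2: φ=0°, α=285°
  dir = (cos 285°, sin 285°) = (0.2588, -0.9659); from cell (4,3)
  next x-line at t=1.0432, next y-line at t=0.2071; Δt_x=3.8637, Δt_y=1.0353
    y: enter (4,2) at t=0.2071
    x: enter (5,2) at t=1.0432
    y: enter (5,1) at t=1.2423 ← occupied
  → r_2 = 1.2423
beam 3: φ=90°, α=15°
  dir = (cos 15°, sin 15°) = (0.9659, 0.2588); from cell (4,3)
  next x-line at t=0.2795, next y-line at t=3.0910; Δt_x=1.0353, Δt_y=3.8637
    x: enter (5,3) at t=0.2795 ← occupied
  → r_3 = 0.2795

ranges = [3.8616, 1.2423, 0.2795]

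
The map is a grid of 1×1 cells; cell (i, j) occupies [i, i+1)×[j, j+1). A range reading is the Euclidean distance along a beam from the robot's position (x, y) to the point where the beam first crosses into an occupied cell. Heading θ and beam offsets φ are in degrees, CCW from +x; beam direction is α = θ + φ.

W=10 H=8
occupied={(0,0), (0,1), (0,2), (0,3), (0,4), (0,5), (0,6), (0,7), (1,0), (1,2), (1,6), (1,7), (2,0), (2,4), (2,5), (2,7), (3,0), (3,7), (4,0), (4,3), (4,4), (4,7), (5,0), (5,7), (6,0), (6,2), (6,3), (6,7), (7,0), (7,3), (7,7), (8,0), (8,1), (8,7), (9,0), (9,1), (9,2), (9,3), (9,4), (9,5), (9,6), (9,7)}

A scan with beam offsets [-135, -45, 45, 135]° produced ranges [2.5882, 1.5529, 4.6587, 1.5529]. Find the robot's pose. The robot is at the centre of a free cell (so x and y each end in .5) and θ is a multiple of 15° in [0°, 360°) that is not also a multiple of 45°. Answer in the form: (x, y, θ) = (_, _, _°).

(x, y, θ) = (6.5, 5.5, 120°)

The pose lattice has 38·16 = 608 candidates. Test each by forward raycasting.
  (7.5, 1.5, 60°): beam 1 = 0.5176 ≠ 2.5882 ✗
  (6.5, 5.5, 345°): beam 1 = 1.7321 ≠ 2.5882 ✗
  (3.5, 5.5, 150°): beam 1 = 5.6940 ≠ 2.5882 ✗
  …
  (6.5, 5.5, 120°): r_1=2.5882, r_2=1.5529, r_3=4.6587, r_4=1.5529 — all match ✓
Only this pose fits every beam.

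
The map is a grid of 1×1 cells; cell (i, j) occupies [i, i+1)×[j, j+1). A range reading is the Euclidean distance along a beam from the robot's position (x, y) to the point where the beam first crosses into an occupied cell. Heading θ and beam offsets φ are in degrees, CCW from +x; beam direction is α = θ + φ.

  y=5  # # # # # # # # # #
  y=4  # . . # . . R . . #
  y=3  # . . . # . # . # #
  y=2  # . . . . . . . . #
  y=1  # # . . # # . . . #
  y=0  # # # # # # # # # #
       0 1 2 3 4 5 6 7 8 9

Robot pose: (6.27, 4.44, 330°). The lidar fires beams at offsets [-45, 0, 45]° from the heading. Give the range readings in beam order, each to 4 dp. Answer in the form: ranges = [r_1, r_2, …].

beam 1: φ=-45°, α=285°
  direction (0.2588, -0.9659); cell (6,4); t to first gridline: x 2.8205, y 0.4555 (then +3.8637 / +1.0353)
    (6,3) via y @ 0.4555  # hit
  → r_1 = 0.4555
beam 2: φ=0°, α=330°
  direction (0.8660, -0.5000); cell (6,4); t to first gridline: x 0.8429, y 0.8800 (then +1.1547 / +2.0000)
    (7,4) via x @ 0.8429
    (7,3) via y @ 0.8800
    (8,3) via x @ 1.9976  # hit
  → r_2 = 1.9976
beam 3: φ=45°, α=15°
  direction (0.9659, 0.2588); cell (6,4); t to first gridline: x 0.7558, y 2.1637 (then +1.0353 / +3.8637)
    (7,4) via x @ 0.7558
    (8,4) via x @ 1.7910
    (8,5) via y @ 2.1637  # hit
  → r_3 = 2.1637

ranges = [0.4555, 1.9976, 2.1637]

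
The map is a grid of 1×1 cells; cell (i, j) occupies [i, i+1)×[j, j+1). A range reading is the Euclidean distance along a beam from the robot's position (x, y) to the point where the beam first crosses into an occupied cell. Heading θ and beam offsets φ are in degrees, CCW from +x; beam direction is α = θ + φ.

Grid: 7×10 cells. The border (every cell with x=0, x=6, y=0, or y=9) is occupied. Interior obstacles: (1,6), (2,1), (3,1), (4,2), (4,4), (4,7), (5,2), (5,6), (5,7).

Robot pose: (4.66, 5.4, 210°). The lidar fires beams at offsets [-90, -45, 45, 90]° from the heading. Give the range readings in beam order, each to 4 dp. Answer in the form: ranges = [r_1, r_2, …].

ranges = [4.1569, 2.7538, 0.4141, 0.4619]

beam 1: φ=-90°, α=120°
  direction (-0.5000, 0.8660); cell (4,5); t to first gridline: x 1.3200, y 0.6928 (then +2.0000 / +1.1547)
    (4,6) via y @ 0.6928
    (3,6) via x @ 1.3200
    (3,7) via y @ 1.8475
    (3,8) via y @ 3.0022
    (2,8) via x @ 3.3200
    (2,9) via y @ 4.1569  # hit
  → r_1 = 4.1569
beam 2: φ=-45°, α=165°
  direction (-0.9659, 0.2588); cell (4,5); t to first gridline: x 0.6833, y 2.3182 (then +1.0353 / +3.8637)
    (3,5) via x @ 0.6833
    (2,5) via x @ 1.7186
    (2,6) via y @ 2.3182
    (1,6) via x @ 2.7538  # hit
  → r_2 = 2.7538
beam 3: φ=45°, α=255°
  direction (-0.2588, -0.9659); cell (4,5); t to first gridline: x 2.5500, y 0.4141 (then +3.8637 / +1.0353)
    (4,4) via y @ 0.4141  # hit
  → r_3 = 0.4141
beam 4: φ=90°, α=300°
  direction (0.5000, -0.8660); cell (4,5); t to first gridline: x 0.6800, y 0.4619 (then +2.0000 / +1.1547)
    (4,4) via y @ 0.4619  # hit
  → r_4 = 0.4619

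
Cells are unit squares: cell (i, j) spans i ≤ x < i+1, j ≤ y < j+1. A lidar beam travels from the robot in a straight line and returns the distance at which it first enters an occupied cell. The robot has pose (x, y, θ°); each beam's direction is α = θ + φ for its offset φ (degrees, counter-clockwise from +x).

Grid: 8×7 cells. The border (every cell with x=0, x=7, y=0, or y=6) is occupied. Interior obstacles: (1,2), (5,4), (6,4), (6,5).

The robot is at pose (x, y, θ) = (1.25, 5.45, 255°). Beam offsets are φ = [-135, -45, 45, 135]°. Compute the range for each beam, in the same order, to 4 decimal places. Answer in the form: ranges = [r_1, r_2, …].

ranges = [0.5000, 0.2887, 5.1384, 1.1000]

beam 1: φ=-135°, α=120°
  direction (-0.5000, 0.8660); cell (1,5); t to first gridline: x 0.5000, y 0.6351 (then +2.0000 / +1.1547)
    (0,5) via x @ 0.5000  # hit
  → r_1 = 0.5000
beam 2: φ=-45°, α=210°
  direction (-0.8660, -0.5000); cell (1,5); t to first gridline: x 0.2887, y 0.9000 (then +1.1547 / +2.0000)
    (0,5) via x @ 0.2887  # hit
  → r_2 = 0.2887
beam 3: φ=45°, α=300°
  direction (0.5000, -0.8660); cell (1,5); t to first gridline: x 1.5000, y 0.5196 (then +2.0000 / +1.1547)
    (1,4) via y @ 0.5196
    (2,4) via x @ 1.5000
    (2,3) via y @ 1.6743
    (2,2) via y @ 2.8290
    (3,2) via x @ 3.5000
    (3,1) via y @ 3.9837
    (3,0) via y @ 5.1384  # hit
  → r_3 = 5.1384
beam 4: φ=135°, α=30°
  direction (0.8660, 0.5000); cell (1,5); t to first gridline: x 0.8660, y 1.1000 (then +1.1547 / +2.0000)
    (2,5) via x @ 0.8660
    (2,6) via y @ 1.1000  # hit
  → r_4 = 1.1000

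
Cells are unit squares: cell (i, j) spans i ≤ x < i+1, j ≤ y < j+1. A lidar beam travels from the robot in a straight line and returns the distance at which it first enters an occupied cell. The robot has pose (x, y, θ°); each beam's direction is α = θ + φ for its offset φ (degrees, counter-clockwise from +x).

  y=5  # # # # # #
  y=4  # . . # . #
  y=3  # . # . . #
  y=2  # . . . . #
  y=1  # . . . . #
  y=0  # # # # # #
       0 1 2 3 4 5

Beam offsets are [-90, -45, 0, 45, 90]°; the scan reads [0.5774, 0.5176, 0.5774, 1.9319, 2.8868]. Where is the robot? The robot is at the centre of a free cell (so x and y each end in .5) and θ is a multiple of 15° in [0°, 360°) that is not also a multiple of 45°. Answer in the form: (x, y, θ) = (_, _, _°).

Enumerate (i+0.5, j+0.5, θ) over the 14 free cells and 16 admissible headings. For each, cast all 5 beams and compare to the given ranges.
  (4.5, 1.5, 255°): beam 1 = 3.6235 ≠ 0.5774 ✗
  (4.5, 4.5, 300°): beam 2 = 3.6235 ≠ 0.5176 ✗
  (1.5, 4.5, 255°): beam 1 = 0.5176 ≠ 0.5774 ✗
  …
  (4.5, 1.5, 30°): r_1=0.5774, r_2=0.5176, r_3=0.5774, r_4=1.9319, r_5=2.8868 — all match ✓
No second candidate reproduces the full scan.

(x, y, θ) = (4.5, 1.5, 30°)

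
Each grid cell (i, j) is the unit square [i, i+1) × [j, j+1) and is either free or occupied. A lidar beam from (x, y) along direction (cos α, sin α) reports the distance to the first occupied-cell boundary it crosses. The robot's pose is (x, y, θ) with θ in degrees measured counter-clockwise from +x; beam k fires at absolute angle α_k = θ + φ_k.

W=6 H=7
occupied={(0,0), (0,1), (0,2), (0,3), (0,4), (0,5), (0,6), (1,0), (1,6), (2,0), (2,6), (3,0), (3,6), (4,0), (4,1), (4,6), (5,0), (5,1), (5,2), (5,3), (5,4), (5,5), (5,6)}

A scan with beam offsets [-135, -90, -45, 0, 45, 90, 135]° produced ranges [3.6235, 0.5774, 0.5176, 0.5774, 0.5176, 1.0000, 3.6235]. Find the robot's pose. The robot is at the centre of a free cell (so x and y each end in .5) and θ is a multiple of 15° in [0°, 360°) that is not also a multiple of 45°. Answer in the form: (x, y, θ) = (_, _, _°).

(x, y, θ) = (4.5, 2.5, 330°)

Candidates: 19 free-cell centres × 16 headings = 304 poses. Raycast each; keep the one whose scan matches to 4 dp.
  (2.5, 5.5, 30°): beam 1 = 4.6587 ≠ 3.6235 ✗
  (2.5, 5.5, 195°): beam 1 = 0.5774 ≠ 3.6235 ✗
  (1.5, 1.5, 165°): beam 1 = 4.0415 ≠ 3.6235 ✗
  …
  (4.5, 2.5, 330°): r_1=3.6235, r_2=0.5774, r_3=0.5176, r_4=0.5774, r_5=0.5176, r_6=1.0000, r_7=3.6235 — all match ✓
Only this pose fits every beam.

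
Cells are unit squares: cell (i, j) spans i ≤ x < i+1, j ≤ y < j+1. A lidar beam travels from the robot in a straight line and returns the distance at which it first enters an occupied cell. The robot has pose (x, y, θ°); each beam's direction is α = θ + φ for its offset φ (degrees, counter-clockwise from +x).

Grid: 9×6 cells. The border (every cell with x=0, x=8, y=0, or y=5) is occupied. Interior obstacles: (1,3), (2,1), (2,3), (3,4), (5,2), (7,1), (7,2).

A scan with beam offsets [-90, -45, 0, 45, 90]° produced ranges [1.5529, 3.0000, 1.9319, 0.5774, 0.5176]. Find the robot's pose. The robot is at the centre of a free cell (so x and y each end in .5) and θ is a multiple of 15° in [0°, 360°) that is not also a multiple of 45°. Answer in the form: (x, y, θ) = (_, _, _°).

Candidates: 21 free-cell centres × 16 headings = 336 poses. Raycast each; keep the one whose scan matches to 4 dp.
  (5.5, 1.5, 285°): beam 1 = 1.9319 ≠ 1.5529 ✗
  (3.5, 3.5, 75°): beam 1 = 1.9319 ≠ 1.5529 ✗
  (1.5, 2.5, 120°): beam 1 = 1.0000 ≠ 1.5529 ✗
  …
  (7.5, 3.5, 195°): r_1=1.5529, r_2=3.0000, r_3=1.9319, r_4=0.5774, r_5=0.5176 — all match ✓
Only this pose fits every beam.

(x, y, θ) = (7.5, 3.5, 195°)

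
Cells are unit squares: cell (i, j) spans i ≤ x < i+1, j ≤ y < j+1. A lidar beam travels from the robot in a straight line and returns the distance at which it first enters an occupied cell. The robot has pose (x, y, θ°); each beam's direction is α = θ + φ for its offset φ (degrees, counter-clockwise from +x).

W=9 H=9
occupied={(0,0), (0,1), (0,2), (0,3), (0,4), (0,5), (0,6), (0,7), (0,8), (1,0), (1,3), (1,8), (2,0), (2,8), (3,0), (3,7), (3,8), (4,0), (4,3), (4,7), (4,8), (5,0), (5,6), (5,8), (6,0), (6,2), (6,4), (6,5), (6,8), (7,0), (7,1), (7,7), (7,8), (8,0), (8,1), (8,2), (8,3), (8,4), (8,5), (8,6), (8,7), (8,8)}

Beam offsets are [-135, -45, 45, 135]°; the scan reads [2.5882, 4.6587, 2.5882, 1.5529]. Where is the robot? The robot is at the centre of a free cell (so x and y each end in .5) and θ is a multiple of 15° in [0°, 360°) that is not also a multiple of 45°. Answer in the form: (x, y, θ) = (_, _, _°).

(x, y, θ) = (3.5, 5.5, 300°)

Enumerate (i+0.5, j+0.5, θ) over the 39 free cells and 16 admissible headings. For each, cast all 4 beams and compare to the given ranges.
  (5.5, 4.5, 210°): beam 1 = 1.5529 ≠ 2.5882 ✗
  (3.5, 1.5, 105°): beam 1 = 1.0000 ≠ 2.5882 ✗
  (6.5, 3.5, 285°): beam 1 = 6.3509 ≠ 2.5882 ✗
  (2.5, 1.5, 330°): beam 1 = 1.5529 ≠ 2.5882 ✗
  …
  (3.5, 5.5, 300°): r_1=2.5882, r_2=4.6587, r_3=2.5882, r_4=1.5529 — all match ✓
Unique over the lattice → pose = (3.5, 5.5, 300°).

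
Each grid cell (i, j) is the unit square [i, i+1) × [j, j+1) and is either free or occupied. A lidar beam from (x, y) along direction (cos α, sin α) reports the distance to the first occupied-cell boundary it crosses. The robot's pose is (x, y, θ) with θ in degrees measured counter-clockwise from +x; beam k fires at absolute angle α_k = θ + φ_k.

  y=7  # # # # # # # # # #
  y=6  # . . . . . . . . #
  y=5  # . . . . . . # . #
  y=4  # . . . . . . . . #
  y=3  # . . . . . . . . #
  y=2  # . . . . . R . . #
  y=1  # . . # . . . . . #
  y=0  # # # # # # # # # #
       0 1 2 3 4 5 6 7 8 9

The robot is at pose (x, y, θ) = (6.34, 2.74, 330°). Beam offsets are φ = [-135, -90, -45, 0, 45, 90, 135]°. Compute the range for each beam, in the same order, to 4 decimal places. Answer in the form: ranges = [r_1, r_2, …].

ranges = [2.8591, 2.0092, 1.8014, 3.0715, 2.7538, 2.6096, 4.4103]

beam 1: φ=-135°, α=195°
  direction (-0.9659, -0.2588); cell (6,2); t to first gridline: x 0.3520, y 2.8591 (then +1.0353 / +3.8637)
    (5,2) via x @ 0.3520
    (4,2) via x @ 1.3873
    (3,2) via x @ 2.4225
    (3,1) via y @ 2.8591  # hit
  → r_1 = 2.8591
beam 2: φ=-90°, α=240°
  direction (-0.5000, -0.8660); cell (6,2); t to first gridline: x 0.6800, y 0.8545 (then +2.0000 / +1.1547)
    (5,2) via x @ 0.6800
    (5,1) via y @ 0.8545
    (5,0) via y @ 2.0092  # hit
  → r_2 = 2.0092
beam 3: φ=-45°, α=285°
  direction (0.2588, -0.9659); cell (6,2); t to first gridline: x 2.5500, y 0.7661 (then +3.8637 / +1.0353)
    (6,1) via y @ 0.7661
    (6,0) via y @ 1.8014  # hit
  → r_3 = 1.8014
beam 4: φ=0°, α=330°
  direction (0.8660, -0.5000); cell (6,2); t to first gridline: x 0.7621, y 1.4800 (then +1.1547 / +2.0000)
    (7,2) via x @ 0.7621
    (7,1) via y @ 1.4800
    (8,1) via x @ 1.9168
    (9,1) via x @ 3.0715  # hit
  → r_4 = 3.0715
beam 5: φ=45°, α=15°
  direction (0.9659, 0.2588); cell (6,2); t to first gridline: x 0.6833, y 1.0046 (then +1.0353 / +3.8637)
    (7,2) via x @ 0.6833
    (7,3) via y @ 1.0046
    (8,3) via x @ 1.7186
    (9,3) via x @ 2.7538  # hit
  → r_5 = 2.7538
beam 6: φ=90°, α=60°
  direction (0.5000, 0.8660); cell (6,2); t to first gridline: x 1.3200, y 0.3002 (then +2.0000 / +1.1547)
    (6,3) via y @ 0.3002
    (7,3) via x @ 1.3200
    (7,4) via y @ 1.4549
    (7,5) via y @ 2.6096  # hit
  → r_6 = 2.6096
beam 7: φ=135°, α=105°
  direction (-0.2588, 0.9659); cell (6,2); t to first gridline: x 1.3137, y 0.2692 (then +3.8637 / +1.0353)
    (6,3) via y @ 0.2692
    (6,4) via y @ 1.3044
    (5,4) via x @ 1.3137
    (5,5) via y @ 2.3397
    (5,6) via y @ 3.3750
    (5,7) via y @ 4.4103  # hit
  → r_7 = 4.4103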